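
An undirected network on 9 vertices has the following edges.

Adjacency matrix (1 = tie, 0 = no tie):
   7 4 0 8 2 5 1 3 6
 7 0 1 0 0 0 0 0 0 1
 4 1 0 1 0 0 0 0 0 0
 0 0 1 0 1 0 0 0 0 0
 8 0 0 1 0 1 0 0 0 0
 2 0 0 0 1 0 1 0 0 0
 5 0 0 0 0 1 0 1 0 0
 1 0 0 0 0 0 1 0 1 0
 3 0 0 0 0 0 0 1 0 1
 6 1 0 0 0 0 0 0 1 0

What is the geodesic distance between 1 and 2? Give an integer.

One shortest route is 1 – 5 – 2, which uses 2 edges, and 1 and 2 are not directly tied, so nothing shorter exists. So d(1,2) = 2.

2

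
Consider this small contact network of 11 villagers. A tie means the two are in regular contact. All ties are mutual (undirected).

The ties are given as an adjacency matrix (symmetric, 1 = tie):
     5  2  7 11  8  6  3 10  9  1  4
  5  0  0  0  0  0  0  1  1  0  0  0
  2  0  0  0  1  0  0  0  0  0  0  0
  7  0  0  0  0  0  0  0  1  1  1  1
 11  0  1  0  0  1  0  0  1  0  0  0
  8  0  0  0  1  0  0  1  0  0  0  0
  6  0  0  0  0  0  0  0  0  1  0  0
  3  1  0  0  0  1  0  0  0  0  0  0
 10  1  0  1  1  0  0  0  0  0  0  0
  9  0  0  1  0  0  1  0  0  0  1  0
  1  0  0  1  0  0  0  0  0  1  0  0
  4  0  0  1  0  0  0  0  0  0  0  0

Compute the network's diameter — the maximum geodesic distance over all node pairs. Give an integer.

Eccentricity of each node (its greatest distance to any other): 1:4, 2:5, 3:5, 4:4, 5:4, 6:5, 7:3, 8:5, 9:4, 10:3, 11:4.
The maximum eccentricity is 5, realized for instance by the pair 2–6 via 2 – 11 – 10 – 7 – 9 – 6. So the diameter is 5.

5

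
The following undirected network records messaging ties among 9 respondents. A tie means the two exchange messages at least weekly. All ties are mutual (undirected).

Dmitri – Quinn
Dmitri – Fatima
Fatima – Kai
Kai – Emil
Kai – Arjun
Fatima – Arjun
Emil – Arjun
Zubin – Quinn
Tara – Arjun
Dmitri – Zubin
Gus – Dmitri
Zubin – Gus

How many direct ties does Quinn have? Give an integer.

Quinn is directly tied to Dmitri and Zubin. That is 2 neighbors, so the degree of Quinn is 2.

2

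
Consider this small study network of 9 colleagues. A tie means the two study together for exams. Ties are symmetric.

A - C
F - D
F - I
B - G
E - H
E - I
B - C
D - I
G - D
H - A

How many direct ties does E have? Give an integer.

2

E is directly tied to H and I. That is 2 neighbors, so the degree of E is 2.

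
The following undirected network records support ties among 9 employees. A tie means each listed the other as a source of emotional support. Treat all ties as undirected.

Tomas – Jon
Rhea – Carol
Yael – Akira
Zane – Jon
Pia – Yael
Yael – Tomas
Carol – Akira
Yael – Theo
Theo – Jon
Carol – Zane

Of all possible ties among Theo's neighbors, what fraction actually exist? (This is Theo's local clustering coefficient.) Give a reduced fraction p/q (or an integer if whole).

Theo's neighbors: Jon and Yael (k = 2).
Possible neighbor pairs: C(2,2) = 1. Edges among them: none → e = 0.
Clustering(Theo) = 0/1.

0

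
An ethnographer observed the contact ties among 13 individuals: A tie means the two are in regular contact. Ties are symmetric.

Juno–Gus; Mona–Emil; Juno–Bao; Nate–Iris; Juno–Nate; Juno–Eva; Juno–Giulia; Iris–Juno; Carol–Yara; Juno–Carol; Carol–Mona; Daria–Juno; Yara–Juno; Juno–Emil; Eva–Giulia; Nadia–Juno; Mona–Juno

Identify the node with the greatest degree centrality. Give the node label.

Degrees — Bao:1, Carol:3, Daria:1, Emil:2, Eva:2, Giulia:2, Gus:1, Iris:2, Juno:12, Mona:3, Nadia:1, Nate:2, Yara:2.
The maximum is 12, attained only by Juno.

Juno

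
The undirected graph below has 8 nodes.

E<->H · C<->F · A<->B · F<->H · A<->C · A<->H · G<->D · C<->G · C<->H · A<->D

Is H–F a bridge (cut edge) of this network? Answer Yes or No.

Even without that edge, H still reaches F via H – C – F, so the network stays connected. Not a bridge.

No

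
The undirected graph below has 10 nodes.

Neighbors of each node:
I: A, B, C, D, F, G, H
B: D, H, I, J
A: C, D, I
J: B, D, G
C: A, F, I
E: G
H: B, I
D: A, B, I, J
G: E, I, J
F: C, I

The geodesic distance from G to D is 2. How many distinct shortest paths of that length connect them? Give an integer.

The shortest distance is 2. The length-2 paths are: G–I–D; G–J–D.
That gives 2 distinct shortest paths.

2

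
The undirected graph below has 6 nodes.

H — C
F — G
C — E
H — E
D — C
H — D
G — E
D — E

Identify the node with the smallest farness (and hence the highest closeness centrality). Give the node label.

Farness (sum of distances to all others) for each node — C:8, D:8, E:6, F:12, G:8, H:8.
The smallest farness is 6, for E, so E has the highest closeness.

E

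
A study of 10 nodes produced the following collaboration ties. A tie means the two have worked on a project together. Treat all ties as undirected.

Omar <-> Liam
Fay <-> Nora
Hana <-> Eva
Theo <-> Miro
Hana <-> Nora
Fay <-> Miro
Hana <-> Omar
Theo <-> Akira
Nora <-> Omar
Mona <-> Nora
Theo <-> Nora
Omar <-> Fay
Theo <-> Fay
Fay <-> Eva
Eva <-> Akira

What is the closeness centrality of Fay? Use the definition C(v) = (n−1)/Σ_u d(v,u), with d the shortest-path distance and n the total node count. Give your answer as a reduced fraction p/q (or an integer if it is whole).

Distances from Fay: Akira:2, Eva:1, Hana:2, Liam:2, Miro:1, Mona:2, Nora:1, Omar:1, Theo:1. Sum = 13.
n = 10, so closeness = 9/13.

9/13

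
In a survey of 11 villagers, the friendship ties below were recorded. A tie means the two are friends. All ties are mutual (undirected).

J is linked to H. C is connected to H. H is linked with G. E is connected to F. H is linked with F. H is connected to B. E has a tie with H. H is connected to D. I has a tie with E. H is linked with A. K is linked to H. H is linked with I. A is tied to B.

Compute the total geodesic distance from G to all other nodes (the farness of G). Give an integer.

19

Distances from G: A:2, B:2, C:2, D:2, E:2, F:2, H:1, I:2, J:2, K:2.
Sum = 2 + 2 + 2 + 2 + 2 + 2 + 1 + 2 + 2 + 2 = 19.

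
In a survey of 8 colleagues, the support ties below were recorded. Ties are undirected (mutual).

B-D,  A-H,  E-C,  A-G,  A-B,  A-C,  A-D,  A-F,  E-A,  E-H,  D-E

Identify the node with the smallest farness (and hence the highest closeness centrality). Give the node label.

Farness (sum of distances to all others) for each node — A:7, B:12, C:12, D:11, E:10, F:13, G:13, H:12.
The smallest farness is 7, for A, so A has the highest closeness.

A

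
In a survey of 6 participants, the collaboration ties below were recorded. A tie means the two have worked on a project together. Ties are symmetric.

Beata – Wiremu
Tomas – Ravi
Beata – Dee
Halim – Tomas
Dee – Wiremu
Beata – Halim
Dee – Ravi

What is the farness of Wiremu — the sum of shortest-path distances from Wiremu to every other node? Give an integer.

Distances from Wiremu: Beata:1, Dee:1, Halim:2, Ravi:2, Tomas:3.
Sum = 1 + 1 + 2 + 2 + 3 = 9.

9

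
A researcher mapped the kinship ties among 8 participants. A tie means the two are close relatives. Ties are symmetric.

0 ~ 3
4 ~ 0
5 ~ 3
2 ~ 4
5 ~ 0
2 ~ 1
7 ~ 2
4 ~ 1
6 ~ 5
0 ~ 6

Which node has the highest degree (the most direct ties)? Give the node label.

Degrees — 0:4, 1:2, 2:3, 3:2, 4:3, 5:3, 6:2, 7:1.
The maximum is 4, attained only by 0.

0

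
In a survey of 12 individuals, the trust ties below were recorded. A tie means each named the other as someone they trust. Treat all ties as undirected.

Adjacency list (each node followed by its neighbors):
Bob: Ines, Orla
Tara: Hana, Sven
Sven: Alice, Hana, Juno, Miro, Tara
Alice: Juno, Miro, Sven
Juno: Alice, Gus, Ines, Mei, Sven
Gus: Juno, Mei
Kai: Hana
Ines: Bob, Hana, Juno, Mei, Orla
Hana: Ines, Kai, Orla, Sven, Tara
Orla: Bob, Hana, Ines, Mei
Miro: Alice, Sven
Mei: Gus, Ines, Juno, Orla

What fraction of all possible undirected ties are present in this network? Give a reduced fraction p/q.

10/33

There are 20 edges and 12 nodes, so the maximum possible is C(12,2) = 66.
Density = 20/66 = 10/33.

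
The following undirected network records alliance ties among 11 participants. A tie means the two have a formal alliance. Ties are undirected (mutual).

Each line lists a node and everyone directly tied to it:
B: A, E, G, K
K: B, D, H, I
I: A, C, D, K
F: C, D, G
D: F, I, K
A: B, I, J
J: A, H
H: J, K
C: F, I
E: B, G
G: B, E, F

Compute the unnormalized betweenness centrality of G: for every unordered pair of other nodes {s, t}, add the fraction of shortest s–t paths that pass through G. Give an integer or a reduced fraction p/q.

53/12

Pairs whose geodesics pass through G — F–J: 1/4; F–A: 1/3; F–B: 1; F–E: 1; C–B: 1/3; C–E: 1; D–E: 1/2.
All other pairs contribute 0.
Summing the contributions gives betweenness(G) = 53/12.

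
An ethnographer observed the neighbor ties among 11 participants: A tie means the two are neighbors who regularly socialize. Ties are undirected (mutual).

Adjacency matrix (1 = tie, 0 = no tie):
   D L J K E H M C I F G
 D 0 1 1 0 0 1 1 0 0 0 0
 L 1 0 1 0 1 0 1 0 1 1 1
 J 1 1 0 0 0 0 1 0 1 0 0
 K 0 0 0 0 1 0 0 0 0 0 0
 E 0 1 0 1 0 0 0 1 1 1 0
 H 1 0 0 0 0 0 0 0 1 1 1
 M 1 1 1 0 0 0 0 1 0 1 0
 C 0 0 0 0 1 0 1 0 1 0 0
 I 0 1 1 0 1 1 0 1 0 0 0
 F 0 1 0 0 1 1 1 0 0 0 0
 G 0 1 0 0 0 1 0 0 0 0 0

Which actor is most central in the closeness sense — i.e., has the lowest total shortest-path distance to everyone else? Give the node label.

L

Farness (sum of distances to all others) for each node — C:18, D:17, E:15, F:16, G:20, H:17, I:15, J:17, K:24, L:13, M:16.
The smallest farness is 13, for L, so L has the highest closeness.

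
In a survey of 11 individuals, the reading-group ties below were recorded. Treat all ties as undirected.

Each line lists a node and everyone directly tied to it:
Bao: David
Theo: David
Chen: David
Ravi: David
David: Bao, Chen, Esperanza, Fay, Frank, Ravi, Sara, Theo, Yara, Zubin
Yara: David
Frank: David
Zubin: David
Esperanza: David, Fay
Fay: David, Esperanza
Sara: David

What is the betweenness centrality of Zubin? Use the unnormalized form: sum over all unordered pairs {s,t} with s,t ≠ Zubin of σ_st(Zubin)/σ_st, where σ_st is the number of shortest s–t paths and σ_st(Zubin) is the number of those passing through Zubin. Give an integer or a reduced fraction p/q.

No shortest path between any pair of other nodes passes through Zubin.
Summing the contributions gives betweenness(Zubin) = 0.

0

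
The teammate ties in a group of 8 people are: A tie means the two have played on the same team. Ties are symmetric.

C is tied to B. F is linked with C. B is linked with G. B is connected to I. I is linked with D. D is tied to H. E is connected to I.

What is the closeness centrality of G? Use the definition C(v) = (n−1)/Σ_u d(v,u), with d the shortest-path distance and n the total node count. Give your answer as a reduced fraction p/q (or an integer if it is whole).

7/18

Distances from G: B:1, C:2, D:3, E:3, F:3, H:4, I:2. Sum = 18.
n = 8, so closeness = 7/18.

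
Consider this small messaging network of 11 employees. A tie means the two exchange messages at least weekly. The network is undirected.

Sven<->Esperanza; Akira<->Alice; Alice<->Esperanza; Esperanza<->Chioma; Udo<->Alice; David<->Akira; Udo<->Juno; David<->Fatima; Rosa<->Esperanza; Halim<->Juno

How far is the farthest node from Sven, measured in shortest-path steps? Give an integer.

Distances from Sven: Akira:3, Alice:2, Chioma:2, David:4, Esperanza:1, Fatima:5, Halim:5, Juno:4, Rosa:2, Udo:3.
The largest is 5 (to Fatima and Halim), so the eccentricity of Sven is 5.

5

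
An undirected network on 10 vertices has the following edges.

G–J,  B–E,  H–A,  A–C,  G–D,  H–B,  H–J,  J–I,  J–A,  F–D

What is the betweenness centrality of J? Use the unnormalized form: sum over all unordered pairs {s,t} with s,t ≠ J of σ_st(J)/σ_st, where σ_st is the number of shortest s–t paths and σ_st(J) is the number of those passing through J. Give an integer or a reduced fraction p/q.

23

Pairs whose geodesics pass through J — A–F: 1; A–G: 1; A–I: 1; A–D: 1; F–C: 1; F–I: 1; F–E: 1; F–H: 1; F–B: 1; C–G: 1; C–I: 1; C–D: 1; G–I: 1; G–E: 1 … (+9 more pairs).
All other pairs contribute 0.
Summing the contributions gives betweenness(J) = 23.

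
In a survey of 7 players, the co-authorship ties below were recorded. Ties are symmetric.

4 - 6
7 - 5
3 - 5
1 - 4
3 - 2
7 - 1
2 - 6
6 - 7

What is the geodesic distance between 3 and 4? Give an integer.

One shortest route is 3 – 2 – 6 – 4, which uses 3 edges, and at distance 2 from 3 we only reach {6, 7}, which does not include 4. So d(3,4) = 3.

3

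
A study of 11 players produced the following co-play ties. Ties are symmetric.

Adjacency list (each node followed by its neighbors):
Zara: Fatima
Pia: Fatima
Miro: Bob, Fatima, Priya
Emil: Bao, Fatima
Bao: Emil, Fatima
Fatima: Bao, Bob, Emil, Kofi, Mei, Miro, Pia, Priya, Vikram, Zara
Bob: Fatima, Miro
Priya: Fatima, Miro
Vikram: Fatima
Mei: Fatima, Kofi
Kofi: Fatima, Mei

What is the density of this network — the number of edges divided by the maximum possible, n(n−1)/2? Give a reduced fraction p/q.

There are 14 edges and 11 nodes, so the maximum possible is C(11,2) = 55.
Density = 14/55.

14/55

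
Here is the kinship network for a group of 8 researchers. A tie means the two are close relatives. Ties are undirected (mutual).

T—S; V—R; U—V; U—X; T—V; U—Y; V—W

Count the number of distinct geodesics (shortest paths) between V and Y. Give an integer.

1

The shortest distance is 2, and the only length-2 path is V–U–Y. So there is exactly 1 shortest path.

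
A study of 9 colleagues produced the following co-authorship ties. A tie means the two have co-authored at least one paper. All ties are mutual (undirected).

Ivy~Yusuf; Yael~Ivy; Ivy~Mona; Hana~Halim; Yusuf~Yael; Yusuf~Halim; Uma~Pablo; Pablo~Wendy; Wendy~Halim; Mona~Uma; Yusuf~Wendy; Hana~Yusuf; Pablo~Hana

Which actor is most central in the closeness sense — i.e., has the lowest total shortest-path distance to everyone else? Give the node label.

Farness (sum of distances to all others) for each node — Halim:15, Hana:14, Ivy:14, Mona:17, Pablo:15, Uma:17, Wendy:14, Yael:16, Yusuf:12.
The smallest farness is 12, for Yusuf, so Yusuf has the highest closeness.

Yusuf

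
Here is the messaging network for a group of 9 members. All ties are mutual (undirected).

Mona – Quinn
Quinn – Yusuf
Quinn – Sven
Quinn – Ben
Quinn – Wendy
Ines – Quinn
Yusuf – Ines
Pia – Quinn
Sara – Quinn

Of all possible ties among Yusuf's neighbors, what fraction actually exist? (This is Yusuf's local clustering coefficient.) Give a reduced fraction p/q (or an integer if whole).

Yusuf's neighbors: Ines and Quinn (k = 2).
Possible neighbor pairs: C(2,2) = 1. Edges among them: Ines–Quinn → e = 1.
Clustering(Yusuf) = 1/1.

1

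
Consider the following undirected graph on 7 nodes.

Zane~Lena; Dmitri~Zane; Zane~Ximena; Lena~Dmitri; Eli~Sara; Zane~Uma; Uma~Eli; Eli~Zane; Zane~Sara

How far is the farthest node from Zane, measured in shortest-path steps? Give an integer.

1

Distances from Zane: Dmitri:1, Eli:1, Lena:1, Sara:1, Uma:1, Ximena:1.
The largest is 1 (to Dmitri, Lena, Sara, Eli, Uma, and Ximena), so the eccentricity of Zane is 1.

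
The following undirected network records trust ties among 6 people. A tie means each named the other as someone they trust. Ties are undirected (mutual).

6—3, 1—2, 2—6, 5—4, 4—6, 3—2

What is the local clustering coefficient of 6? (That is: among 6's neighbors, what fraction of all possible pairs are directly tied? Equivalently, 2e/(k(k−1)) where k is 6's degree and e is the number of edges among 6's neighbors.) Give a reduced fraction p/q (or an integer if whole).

1/3

6's neighbors: 2, 3, and 4 (k = 3).
Possible neighbor pairs: C(3,2) = 3. Edges among them: 2–3 → e = 1.
Clustering(6) = 1/3.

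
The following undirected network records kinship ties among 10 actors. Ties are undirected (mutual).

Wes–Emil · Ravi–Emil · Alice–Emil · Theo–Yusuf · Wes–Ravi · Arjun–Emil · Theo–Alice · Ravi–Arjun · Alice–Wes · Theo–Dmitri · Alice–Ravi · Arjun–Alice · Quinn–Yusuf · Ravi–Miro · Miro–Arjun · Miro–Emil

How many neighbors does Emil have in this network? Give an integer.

5

Emil is directly tied to Alice, Arjun, Miro, Ravi, and Wes. That is 5 neighbors, so the degree of Emil is 5.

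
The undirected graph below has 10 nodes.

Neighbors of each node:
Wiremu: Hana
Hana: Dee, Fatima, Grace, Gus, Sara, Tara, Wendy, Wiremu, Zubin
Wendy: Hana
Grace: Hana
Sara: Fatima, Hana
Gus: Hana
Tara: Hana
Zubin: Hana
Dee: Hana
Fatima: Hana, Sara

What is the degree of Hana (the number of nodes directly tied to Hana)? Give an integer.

Hana is directly tied to Dee, Fatima, Grace, Gus, Sara, Tara, Wendy, Wiremu, and Zubin. That is 9 neighbors, so the degree of Hana is 9.

9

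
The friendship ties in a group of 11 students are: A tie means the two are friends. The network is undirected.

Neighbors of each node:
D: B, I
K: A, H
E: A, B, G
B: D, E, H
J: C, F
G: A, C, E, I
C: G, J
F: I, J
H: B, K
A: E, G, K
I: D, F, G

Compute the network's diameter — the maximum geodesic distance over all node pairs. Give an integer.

5

Eccentricity of each node (its greatest distance to any other): A:3, B:4, C:4, D:3, E:3, F:4, G:3, H:5, I:3, J:5, K:4.
The maximum eccentricity is 5, realized for instance by the pair J–H via J – C – G – E – B – H. So the diameter is 5.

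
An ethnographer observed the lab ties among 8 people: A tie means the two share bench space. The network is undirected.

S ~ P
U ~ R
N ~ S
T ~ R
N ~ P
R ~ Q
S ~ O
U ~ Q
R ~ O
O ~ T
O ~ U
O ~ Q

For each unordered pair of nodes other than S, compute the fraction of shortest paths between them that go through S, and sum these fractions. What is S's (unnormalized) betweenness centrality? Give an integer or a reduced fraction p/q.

10

Pairs whose geodesics pass through S — Q–N: 1; Q–P: 1; R–N: 1; R–P: 1; T–N: 1; T–P: 1; O–N: 1; O–P: 1; U–N: 1; U–P: 1.
All other pairs contribute 0.
Summing the contributions gives betweenness(S) = 10.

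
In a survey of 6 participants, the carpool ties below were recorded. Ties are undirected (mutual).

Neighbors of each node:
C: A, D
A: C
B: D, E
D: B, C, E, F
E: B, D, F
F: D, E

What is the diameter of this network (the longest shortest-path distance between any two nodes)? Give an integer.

Eccentricity of each node (its greatest distance to any other): A:3, B:3, C:2, D:2, E:3, F:3.
The maximum eccentricity is 3, realized for instance by the pair F–A via F – D – C – A. So the diameter is 3.

3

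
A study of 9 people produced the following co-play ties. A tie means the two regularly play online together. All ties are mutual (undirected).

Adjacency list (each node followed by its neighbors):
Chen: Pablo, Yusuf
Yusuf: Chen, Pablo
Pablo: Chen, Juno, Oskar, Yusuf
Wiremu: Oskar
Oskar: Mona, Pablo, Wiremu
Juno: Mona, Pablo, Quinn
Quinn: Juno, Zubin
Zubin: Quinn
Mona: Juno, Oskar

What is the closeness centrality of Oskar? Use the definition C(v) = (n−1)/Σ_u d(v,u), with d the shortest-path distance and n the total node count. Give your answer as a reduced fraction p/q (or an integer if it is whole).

Distances from Oskar: Chen:2, Juno:2, Mona:1, Pablo:1, Quinn:3, Wiremu:1, Yusuf:2, Zubin:4. Sum = 16.
n = 9, so closeness = 8/16 = 1/2.

1/2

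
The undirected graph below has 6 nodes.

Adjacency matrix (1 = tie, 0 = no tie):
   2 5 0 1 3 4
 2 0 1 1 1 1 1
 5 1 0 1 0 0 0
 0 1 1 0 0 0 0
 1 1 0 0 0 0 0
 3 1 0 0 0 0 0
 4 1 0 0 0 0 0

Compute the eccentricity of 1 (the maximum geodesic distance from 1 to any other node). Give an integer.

Distances from 1: 0:2, 2:1, 3:2, 4:2, 5:2.
The largest is 2 (to 5, 0, 3, and 4), so the eccentricity of 1 is 2.

2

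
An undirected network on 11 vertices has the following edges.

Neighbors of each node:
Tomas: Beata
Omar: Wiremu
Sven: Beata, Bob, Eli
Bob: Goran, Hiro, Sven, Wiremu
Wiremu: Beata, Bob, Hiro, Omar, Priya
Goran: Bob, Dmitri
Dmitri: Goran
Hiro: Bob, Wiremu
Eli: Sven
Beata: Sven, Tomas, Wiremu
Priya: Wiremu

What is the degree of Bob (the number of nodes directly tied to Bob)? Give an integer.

Bob is directly tied to Goran, Hiro, Sven, and Wiremu. That is 4 neighbors, so the degree of Bob is 4.

4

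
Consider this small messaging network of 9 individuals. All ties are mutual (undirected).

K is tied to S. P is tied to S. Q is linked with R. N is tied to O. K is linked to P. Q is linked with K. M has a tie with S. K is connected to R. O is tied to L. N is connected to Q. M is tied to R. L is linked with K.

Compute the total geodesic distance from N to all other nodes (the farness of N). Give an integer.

17

Distances from N: K:2, L:2, M:3, O:1, P:3, Q:1, R:2, S:3.
Sum = 2 + 2 + 3 + 1 + 3 + 1 + 2 + 3 = 17.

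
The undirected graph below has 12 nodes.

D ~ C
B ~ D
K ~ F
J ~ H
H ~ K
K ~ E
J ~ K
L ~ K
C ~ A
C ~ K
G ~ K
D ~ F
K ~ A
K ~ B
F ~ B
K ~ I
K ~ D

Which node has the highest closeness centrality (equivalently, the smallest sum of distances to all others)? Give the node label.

Farness (sum of distances to all others) for each node — A:20, B:19, C:19, D:18, E:21, F:19, G:21, H:20, I:21, J:20, K:11, L:21.
The smallest farness is 11, for K, so K has the highest closeness.

K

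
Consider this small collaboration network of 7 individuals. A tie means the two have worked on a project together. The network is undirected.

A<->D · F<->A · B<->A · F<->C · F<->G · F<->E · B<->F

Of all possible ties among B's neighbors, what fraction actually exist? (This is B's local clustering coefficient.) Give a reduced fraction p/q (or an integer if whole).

1

B's neighbors: A and F (k = 2).
Possible neighbor pairs: C(2,2) = 1. Edges among them: A–F → e = 1.
Clustering(B) = 1/1.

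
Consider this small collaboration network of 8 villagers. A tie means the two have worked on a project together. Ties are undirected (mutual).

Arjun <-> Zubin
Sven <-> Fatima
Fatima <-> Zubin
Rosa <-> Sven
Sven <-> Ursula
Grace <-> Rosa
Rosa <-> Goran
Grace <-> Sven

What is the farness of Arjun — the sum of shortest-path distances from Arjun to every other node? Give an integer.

Distances from Arjun: Fatima:2, Goran:5, Grace:4, Rosa:4, Sven:3, Ursula:4, Zubin:1.
Sum = 2 + 5 + 4 + 4 + 3 + 4 + 1 = 23.

23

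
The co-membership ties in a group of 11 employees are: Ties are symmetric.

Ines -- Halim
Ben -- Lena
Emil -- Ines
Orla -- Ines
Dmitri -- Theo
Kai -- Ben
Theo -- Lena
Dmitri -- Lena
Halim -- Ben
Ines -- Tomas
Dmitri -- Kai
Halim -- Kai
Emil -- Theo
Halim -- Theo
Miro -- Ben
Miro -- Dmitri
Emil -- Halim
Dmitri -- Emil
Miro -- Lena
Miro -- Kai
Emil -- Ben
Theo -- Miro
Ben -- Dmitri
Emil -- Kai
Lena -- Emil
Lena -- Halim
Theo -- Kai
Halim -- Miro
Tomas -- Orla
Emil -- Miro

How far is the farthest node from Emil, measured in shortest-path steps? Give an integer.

2

Distances from Emil: Ben:1, Dmitri:1, Halim:1, Ines:1, Kai:1, Lena:1, Miro:1, Orla:2, Theo:1, Tomas:2.
The largest is 2 (to Tomas and Orla), so the eccentricity of Emil is 2.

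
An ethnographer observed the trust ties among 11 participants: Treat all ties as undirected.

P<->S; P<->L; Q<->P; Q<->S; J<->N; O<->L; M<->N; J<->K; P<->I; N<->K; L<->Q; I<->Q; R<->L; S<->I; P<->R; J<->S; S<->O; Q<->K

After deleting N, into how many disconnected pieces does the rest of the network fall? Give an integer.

2

Without N, the remaining ties split the others into: {I, J, K, L, O, P, Q, R, S}; {M}.
That's 2 separate components.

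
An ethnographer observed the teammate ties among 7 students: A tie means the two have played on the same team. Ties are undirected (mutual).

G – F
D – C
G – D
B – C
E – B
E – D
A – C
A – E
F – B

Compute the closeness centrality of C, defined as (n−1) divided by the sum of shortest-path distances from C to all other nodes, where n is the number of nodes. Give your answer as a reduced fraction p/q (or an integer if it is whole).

2/3

Distances from C: A:1, B:1, D:1, E:2, F:2, G:2. Sum = 9.
n = 7, so closeness = 6/9 = 2/3.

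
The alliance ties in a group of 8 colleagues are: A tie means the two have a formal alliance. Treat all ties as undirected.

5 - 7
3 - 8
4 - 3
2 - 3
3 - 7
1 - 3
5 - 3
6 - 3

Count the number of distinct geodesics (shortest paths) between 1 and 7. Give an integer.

The shortest distance is 2, and the only length-2 path is 1–3–7. So there is exactly 1 shortest path.

1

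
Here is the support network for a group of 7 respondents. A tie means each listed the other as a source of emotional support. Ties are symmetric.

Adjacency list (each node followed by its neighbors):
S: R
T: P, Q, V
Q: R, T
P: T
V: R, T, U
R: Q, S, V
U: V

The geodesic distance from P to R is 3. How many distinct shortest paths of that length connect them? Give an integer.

The shortest distance is 3. The length-3 paths are: P–T–V–R; P–T–Q–R.
That gives 2 distinct shortest paths.

2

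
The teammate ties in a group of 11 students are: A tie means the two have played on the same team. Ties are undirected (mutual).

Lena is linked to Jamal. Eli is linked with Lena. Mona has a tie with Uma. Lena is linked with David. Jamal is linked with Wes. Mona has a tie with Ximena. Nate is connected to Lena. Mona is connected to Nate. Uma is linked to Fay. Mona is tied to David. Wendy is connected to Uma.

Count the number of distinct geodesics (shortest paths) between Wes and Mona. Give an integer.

The shortest distance is 4. The length-4 paths are: Wes–Jamal–Lena–David–Mona; Wes–Jamal–Lena–Nate–Mona.
That gives 2 distinct shortest paths.

2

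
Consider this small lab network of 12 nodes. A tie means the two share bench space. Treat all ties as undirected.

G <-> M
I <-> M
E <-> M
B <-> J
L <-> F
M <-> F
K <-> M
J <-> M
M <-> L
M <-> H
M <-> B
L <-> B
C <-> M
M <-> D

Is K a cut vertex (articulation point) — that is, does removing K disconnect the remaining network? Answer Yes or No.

Even without K, every remaining node can still reach every other (the residual graph is connected), so K is not a cut vertex.

No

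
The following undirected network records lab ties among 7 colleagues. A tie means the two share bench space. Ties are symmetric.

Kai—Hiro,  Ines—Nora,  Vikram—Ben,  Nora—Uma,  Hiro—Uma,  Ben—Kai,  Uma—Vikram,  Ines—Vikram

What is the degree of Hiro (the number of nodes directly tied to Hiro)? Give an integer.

2

Hiro is directly tied to Kai and Uma. That is 2 neighbors, so the degree of Hiro is 2.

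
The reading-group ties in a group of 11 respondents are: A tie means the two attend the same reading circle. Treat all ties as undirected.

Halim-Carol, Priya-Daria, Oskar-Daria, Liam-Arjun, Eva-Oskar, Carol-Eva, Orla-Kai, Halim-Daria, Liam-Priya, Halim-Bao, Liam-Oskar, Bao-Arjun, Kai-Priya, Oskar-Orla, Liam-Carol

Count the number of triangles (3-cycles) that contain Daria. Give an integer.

Daria's neighbors are Halim, Oskar, and Priya, but none of them are tied to each other, so no triangle contains Daria.

0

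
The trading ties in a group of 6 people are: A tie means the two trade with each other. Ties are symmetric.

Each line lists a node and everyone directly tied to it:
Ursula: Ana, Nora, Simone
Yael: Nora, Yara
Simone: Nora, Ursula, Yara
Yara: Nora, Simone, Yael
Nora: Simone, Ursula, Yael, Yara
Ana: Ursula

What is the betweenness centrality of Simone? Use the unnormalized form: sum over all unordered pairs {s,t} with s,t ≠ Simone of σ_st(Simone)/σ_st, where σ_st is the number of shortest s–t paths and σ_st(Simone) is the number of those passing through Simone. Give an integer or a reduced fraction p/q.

Pairs whose geodesics pass through Simone — Ana–Yara: 1/2; Ursula–Yara: 1/2.
All other pairs contribute 0.
Summing the contributions gives betweenness(Simone) = 1.

1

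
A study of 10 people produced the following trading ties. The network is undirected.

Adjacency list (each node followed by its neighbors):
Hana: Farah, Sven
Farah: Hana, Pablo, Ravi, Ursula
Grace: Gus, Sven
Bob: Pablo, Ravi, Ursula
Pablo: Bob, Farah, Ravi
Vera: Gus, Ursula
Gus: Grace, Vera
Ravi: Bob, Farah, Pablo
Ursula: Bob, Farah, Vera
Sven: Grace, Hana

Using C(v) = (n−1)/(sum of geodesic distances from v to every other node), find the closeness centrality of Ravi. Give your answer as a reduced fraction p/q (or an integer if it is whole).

3/7

Distances from Ravi: Bob:1, Farah:1, Grace:4, Gus:4, Hana:2, Pablo:1, Sven:3, Ursula:2, Vera:3. Sum = 21.
n = 10, so closeness = 9/21 = 3/7.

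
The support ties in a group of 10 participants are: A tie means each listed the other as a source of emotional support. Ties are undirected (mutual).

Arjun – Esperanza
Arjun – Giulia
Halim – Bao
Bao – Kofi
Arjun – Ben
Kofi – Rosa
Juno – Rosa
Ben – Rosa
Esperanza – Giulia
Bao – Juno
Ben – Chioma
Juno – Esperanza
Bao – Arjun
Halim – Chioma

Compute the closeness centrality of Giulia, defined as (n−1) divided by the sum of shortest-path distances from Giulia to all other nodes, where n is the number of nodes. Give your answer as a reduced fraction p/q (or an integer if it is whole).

9/20

Distances from Giulia: Arjun:1, Bao:2, Ben:2, Chioma:3, Esperanza:1, Halim:3, Juno:2, Kofi:3, Rosa:3. Sum = 20.
n = 10, so closeness = 9/20.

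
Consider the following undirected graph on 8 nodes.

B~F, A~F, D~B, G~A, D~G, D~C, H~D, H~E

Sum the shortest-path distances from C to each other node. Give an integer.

16

Distances from C: A:3, B:2, D:1, E:3, F:3, G:2, H:2.
Sum = 3 + 2 + 1 + 3 + 3 + 2 + 2 = 16.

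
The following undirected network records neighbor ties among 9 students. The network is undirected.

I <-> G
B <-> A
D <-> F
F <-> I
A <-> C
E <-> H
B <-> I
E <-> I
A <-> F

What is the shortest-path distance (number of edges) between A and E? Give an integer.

3

One shortest route is A – F – I – E, which uses 3 edges, and at distance 2 from A we only reach {D, I}, which does not include E. So d(A,E) = 3.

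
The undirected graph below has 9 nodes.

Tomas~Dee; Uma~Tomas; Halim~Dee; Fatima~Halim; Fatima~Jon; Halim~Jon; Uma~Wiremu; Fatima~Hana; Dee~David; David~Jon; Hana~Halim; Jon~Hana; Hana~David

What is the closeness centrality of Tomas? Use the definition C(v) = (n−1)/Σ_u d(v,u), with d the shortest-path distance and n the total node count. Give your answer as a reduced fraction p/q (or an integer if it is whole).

Distances from Tomas: David:2, Dee:1, Fatima:3, Halim:2, Hana:3, Jon:3, Uma:1, Wiremu:2. Sum = 17.
n = 9, so closeness = 8/17.

8/17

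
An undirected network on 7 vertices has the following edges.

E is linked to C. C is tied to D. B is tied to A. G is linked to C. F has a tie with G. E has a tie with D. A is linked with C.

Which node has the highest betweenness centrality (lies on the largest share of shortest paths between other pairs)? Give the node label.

Unnormalized betweenness of each node: A:5, B:0, C:12, D:0, E:0, F:0, G:5.
C has the largest value, 12, making it the main broker — the node through which the most shortest paths run.

C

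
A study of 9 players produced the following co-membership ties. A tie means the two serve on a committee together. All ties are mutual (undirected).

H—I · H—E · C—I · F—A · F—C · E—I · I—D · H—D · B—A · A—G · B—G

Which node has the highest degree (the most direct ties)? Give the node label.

Degrees — A:3, B:2, C:2, D:2, E:2, F:2, G:2, H:3, I:4.
The maximum is 4, attained only by I.

I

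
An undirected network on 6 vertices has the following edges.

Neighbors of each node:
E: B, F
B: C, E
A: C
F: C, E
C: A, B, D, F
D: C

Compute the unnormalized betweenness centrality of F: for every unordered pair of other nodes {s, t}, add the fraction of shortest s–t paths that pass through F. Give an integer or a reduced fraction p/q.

Pairs whose geodesics pass through F — A–E: 1/2; E–D: 1/2; E–C: 1/2.
All other pairs contribute 0.
Summing the contributions gives betweenness(F) = 3/2.

3/2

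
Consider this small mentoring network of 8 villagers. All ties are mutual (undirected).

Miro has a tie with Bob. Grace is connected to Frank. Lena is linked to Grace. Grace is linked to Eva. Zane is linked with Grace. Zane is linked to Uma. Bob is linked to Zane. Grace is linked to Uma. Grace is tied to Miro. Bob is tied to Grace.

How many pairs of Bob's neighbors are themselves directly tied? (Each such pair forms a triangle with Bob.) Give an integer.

2

Bob's neighbors: Grace, Miro, and Zane.
Neighbor pairs that are themselves tied: Bob–Grace–Miro; Bob–Grace–Zane. Each forms one triangle with Bob, for 2 in total.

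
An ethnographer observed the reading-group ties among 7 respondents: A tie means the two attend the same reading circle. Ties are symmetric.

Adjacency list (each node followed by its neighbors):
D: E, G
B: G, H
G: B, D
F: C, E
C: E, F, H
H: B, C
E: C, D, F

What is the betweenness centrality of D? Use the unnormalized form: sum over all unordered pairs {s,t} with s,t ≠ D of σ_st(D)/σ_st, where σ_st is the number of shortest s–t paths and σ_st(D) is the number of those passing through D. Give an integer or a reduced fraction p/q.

Pairs whose geodesics pass through D — C–G: 1/2; F–G: 1; E–G: 1; E–B: 1/2.
All other pairs contribute 0.
Summing the contributions gives betweenness(D) = 3.

3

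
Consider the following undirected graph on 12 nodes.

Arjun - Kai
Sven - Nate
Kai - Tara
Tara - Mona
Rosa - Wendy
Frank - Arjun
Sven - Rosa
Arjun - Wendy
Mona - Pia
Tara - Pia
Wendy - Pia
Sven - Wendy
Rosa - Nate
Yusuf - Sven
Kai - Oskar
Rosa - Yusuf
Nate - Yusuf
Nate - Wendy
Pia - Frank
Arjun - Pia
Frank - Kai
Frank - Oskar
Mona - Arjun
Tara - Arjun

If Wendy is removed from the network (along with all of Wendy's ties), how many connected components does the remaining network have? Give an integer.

Without Wendy, the remaining ties split the others into: {Nate, Rosa, Sven, Yusuf}; {Arjun, Frank, Kai, Mona, Oskar, Pia, Tara}.
That's 2 separate components.

2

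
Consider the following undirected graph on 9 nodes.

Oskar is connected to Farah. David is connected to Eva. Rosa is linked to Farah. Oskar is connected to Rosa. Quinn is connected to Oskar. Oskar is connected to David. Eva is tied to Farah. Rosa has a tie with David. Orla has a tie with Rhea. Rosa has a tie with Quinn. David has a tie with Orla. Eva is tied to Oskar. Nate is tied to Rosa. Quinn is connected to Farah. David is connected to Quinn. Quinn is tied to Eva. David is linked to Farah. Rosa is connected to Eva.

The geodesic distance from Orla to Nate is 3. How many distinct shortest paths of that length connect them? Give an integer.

1

The shortest distance is 3, and the only length-3 path is Orla–David–Rosa–Nate. So there is exactly 1 shortest path.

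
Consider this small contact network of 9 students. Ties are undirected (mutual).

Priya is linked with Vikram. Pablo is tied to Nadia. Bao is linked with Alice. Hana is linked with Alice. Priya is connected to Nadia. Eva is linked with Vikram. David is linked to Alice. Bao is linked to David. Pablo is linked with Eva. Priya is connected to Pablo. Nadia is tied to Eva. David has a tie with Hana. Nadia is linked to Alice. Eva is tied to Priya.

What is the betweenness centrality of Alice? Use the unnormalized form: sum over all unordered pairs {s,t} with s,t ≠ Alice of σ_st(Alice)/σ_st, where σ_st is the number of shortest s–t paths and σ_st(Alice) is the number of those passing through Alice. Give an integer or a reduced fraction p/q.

31/2

Pairs whose geodesics pass through Alice — Hana–Bao: 1/2; Hana–Eva: 1; Hana–Vikram: 2/2; Hana–Priya: 1; Hana–Nadia: 1; Hana–Pablo: 1; Bao–Eva: 1; Bao–Vikram: 2/2; Bao–Priya: 1; Bao–Nadia: 1; Bao–Pablo: 1; David–Eva: 1; David–Vikram: 2/2; David–Priya: 1 … (+2 more pairs).
All other pairs contribute 0.
Summing the contributions gives betweenness(Alice) = 31/2.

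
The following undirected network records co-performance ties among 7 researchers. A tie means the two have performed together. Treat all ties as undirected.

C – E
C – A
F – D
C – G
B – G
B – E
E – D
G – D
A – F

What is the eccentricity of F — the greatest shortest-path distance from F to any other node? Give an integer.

Distances from F: A:1, B:3, C:2, D:1, E:2, G:2.
The largest is 3 (to B), so the eccentricity of F is 3.

3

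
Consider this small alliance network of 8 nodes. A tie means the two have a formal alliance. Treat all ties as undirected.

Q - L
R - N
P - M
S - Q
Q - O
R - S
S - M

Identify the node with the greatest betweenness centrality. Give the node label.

Unnormalized betweenness of each node: L:0, M:6, N:0, O:0, P:0, Q:11, R:6, S:16.
S has the largest value, 16, making it the main broker — the node through which the most shortest paths run.

S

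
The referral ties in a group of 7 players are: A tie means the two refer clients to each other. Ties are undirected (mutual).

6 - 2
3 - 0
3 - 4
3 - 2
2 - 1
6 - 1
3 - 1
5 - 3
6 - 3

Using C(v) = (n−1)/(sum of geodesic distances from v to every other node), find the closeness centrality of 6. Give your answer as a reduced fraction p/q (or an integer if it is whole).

Distances from 6: 0:2, 1:1, 2:1, 3:1, 4:2, 5:2. Sum = 9.
n = 7, so closeness = 6/9 = 2/3.

2/3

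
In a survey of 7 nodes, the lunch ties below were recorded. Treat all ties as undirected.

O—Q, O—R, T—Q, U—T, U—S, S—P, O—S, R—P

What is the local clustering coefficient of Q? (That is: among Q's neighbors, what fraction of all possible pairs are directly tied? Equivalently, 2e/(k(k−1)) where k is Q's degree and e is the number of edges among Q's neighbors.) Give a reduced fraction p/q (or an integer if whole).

0

Q's neighbors: O and T (k = 2).
Possible neighbor pairs: C(2,2) = 1. Edges among them: none → e = 0.
Clustering(Q) = 0/1.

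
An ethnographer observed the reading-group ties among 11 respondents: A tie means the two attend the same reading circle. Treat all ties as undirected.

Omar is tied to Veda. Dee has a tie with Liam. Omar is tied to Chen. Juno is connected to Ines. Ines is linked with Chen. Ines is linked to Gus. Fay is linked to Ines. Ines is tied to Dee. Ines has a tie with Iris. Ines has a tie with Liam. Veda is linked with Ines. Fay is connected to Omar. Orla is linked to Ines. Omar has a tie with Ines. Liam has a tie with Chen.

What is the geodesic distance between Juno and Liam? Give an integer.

2

One shortest route is Juno – Ines – Liam, which uses 2 edges, and Juno and Liam are not directly tied, so nothing shorter exists. So d(Juno,Liam) = 2.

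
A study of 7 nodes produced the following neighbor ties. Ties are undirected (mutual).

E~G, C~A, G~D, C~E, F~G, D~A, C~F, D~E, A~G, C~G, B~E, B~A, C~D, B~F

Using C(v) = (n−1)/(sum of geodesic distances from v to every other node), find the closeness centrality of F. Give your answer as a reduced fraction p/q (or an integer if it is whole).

Distances from F: A:2, B:1, C:1, D:2, E:2, G:1. Sum = 9.
n = 7, so closeness = 6/9 = 2/3.

2/3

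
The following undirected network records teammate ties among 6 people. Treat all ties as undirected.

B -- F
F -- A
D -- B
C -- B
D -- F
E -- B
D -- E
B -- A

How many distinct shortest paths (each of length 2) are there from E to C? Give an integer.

1

The shortest distance is 2, and the only length-2 path is E–B–C. So there is exactly 1 shortest path.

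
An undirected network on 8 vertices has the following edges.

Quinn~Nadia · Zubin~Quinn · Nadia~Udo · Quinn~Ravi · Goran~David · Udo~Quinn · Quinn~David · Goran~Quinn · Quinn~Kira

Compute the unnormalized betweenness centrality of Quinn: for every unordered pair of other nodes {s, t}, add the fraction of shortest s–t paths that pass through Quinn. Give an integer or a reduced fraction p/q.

Pairs whose geodesics pass through Quinn — Kira–David: 1; Kira–Goran: 1; Kira–Nadia: 1; Kira–Zubin: 1; Kira–Udo: 1; Kira–Ravi: 1; David–Nadia: 1; David–Zubin: 1; David–Udo: 1; David–Ravi: 1; Goran–Nadia: 1; Goran–Zubin: 1; Goran–Udo: 1; Goran–Ravi: 1 … (+5 more pairs).
All other pairs contribute 0.
Summing the contributions gives betweenness(Quinn) = 19.

19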